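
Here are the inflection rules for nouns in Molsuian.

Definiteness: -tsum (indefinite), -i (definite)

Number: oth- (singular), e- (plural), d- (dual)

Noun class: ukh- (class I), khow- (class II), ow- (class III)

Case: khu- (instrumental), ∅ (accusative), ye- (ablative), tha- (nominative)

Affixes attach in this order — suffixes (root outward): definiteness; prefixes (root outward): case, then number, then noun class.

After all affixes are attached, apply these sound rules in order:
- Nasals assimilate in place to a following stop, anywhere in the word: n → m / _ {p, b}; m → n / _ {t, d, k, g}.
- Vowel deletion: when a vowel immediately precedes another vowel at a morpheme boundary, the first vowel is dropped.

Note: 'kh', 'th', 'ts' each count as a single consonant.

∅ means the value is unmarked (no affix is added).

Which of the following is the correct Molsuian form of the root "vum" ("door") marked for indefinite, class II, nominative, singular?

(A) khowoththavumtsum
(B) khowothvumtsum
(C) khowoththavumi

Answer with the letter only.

Attach case nominative tha- → thavum.
Attach number singular oth- → oththavum.
Attach noun class class II khow- → khowoththavum.
Attach definiteness indefinite -tsum → khowoththavumtsum.
Nasal assimilation: no change.
Vowel deletion: no change.
So the correct form is khowoththavumtsum, option (A).
(C) khowoththavumi is wrong: it uses definite instead of indefinite for definiteness.
(B) khowothvumtsum is wrong: it uses accusative instead of nominative for case.

A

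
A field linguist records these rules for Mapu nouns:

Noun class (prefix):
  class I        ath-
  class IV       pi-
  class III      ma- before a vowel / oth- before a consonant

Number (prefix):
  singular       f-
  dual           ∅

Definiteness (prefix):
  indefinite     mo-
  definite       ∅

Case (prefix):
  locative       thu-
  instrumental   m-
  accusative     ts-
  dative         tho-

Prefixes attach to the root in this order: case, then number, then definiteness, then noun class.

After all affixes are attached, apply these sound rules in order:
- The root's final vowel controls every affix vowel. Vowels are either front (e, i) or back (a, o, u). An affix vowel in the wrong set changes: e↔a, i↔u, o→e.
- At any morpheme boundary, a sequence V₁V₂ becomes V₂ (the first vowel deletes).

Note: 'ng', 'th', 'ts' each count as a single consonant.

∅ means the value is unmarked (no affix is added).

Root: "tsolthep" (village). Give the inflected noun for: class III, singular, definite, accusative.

Attach case accusative ts- → tstsolthep.
Attach number singular f- → ftstsolthep.
definiteness = definite: zero marking, form stays ftstsolthep.
Attach noun class class III oth- (before consonant 'f') → othftstsolthep.
Apply vowel harmony: othftstsolthep → ethftstsolthep.
Vowel deletion: no change.

ethftstsolthep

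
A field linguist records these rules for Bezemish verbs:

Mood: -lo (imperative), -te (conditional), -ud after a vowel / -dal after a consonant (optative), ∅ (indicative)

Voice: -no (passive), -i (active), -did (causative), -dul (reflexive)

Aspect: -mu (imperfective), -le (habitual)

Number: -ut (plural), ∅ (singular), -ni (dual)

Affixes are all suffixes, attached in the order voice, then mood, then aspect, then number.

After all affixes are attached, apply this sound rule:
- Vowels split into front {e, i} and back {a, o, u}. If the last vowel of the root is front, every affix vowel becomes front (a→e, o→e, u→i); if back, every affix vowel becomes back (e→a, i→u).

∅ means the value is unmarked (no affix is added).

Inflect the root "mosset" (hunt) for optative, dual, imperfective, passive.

Attach voice passive -no → mossetno.
Attach mood optative -ud (after vowel 'o') → mossetnoud.
Attach aspect imperfective -mu → mossetnoudmu.
Attach number dual -ni → mossetnoudmuni.
Apply vowel harmony: mossetnoudmuni → mossetneidmini.

mossetneidmini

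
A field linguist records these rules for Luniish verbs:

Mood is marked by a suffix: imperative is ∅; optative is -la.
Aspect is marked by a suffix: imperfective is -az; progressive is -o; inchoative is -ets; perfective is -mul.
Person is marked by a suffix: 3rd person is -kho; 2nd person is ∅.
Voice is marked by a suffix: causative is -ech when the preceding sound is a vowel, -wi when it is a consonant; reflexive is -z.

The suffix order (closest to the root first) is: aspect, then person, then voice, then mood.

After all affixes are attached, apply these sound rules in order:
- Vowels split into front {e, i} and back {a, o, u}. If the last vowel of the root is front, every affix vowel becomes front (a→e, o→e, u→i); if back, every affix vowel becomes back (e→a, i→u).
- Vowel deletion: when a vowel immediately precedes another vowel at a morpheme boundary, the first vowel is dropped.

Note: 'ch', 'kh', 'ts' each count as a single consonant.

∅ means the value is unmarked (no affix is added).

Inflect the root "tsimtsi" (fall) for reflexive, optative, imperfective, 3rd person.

tsimtsezkhezle

Attach aspect imperfective -az → tsimtsiaz.
Attach person 3rd person -kho → tsimtsiazkho.
Attach voice reflexive -z → tsimtsiazkhoz.
Attach mood optative -la → tsimtsiazkhozla.
Apply vowel harmony: tsimtsiazkhozla → tsimtsiezkhezle.
Apply vowel deletion: tsimtsiezkhezle → tsimtsezkhezle.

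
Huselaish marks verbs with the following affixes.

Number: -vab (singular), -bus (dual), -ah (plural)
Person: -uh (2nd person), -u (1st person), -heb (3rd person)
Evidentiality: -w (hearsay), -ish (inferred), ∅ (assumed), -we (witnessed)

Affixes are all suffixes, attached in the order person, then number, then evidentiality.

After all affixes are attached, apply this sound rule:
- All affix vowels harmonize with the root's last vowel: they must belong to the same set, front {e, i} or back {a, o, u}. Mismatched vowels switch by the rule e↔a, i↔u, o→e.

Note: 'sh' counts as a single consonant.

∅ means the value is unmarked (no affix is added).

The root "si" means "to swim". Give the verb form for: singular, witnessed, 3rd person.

sihebvebwe

Attach person 3rd person -heb → siheb.
Attach number singular -vab → sihebvab.
Attach evidentiality witnessed -we → sihebvabwe.
Apply vowel harmony: sihebvabwe → sihebvebwe.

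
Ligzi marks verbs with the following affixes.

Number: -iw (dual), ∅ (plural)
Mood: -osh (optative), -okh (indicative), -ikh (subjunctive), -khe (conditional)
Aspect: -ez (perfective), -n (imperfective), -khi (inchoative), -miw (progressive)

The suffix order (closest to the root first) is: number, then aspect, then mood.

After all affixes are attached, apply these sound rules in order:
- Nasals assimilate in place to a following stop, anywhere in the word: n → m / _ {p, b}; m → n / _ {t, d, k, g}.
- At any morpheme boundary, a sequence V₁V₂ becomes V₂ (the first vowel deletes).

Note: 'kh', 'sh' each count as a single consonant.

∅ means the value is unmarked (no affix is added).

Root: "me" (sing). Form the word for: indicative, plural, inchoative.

number = plural: zero marking, form stays me.
Attach aspect inchoative -khi → mekhi.
Attach mood indicative -okh → mekhiokh.
Nasal assimilation: no change.
Apply vowel deletion: mekhiokh → mekhokh.

mekhokh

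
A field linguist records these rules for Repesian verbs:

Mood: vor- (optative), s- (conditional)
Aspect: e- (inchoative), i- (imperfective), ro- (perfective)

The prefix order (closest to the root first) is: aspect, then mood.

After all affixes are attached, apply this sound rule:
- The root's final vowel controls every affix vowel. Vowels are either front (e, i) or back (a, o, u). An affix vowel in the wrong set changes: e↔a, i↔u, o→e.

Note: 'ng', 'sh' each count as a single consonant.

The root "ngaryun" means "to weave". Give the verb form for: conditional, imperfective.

sungaryun

Attach aspect imperfective i- → ingaryun.
Attach mood conditional s- → singaryun.
Apply vowel harmony: singaryun → sungaryun.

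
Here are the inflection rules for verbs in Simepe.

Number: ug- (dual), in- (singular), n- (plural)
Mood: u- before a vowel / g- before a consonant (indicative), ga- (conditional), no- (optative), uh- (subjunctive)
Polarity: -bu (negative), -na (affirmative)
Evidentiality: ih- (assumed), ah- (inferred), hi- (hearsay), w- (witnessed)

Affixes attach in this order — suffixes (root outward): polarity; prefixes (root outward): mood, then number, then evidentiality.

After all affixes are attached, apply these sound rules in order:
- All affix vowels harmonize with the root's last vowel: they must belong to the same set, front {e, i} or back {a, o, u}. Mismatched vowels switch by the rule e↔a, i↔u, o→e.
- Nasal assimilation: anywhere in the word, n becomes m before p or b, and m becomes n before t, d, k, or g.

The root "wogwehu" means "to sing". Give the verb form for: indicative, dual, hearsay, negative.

Attach polarity negative -bu → wogwehubu.
Attach mood indicative g- (before consonant 'w') → gwogwehubu.
Attach number dual ug- → uggwogwehubu.
Attach evidentiality hearsay hi- → hiuggwogwehubu.
Apply vowel harmony: hiuggwogwehubu → huuggwogwehubu.
Nasal assimilation: no change.

huuggwogwehubu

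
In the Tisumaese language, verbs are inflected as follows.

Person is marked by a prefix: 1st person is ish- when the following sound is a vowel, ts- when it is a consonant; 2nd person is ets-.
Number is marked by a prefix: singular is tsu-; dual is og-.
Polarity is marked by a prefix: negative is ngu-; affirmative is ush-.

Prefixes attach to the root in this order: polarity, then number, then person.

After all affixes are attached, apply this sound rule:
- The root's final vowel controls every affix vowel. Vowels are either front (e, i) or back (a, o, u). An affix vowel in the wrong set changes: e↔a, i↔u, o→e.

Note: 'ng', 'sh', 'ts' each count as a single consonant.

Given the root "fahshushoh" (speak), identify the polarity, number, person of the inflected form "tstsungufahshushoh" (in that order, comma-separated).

Segment: ts-tsu-ngu-fahshushoh.
polarity: ngu- → negative.
number: tsu- → singular.
person: ish/ts- → 1st person.

negative, singular, 1st person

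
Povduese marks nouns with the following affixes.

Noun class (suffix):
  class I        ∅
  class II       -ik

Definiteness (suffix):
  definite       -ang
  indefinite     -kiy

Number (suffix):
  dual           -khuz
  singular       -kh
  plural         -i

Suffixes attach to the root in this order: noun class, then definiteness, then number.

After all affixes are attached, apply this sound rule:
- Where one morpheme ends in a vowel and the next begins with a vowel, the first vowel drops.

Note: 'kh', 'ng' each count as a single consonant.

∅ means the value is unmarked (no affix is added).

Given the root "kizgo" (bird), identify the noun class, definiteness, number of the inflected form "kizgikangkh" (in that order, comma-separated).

class II, definite, singular

Segment: kizgo-ik-ang-kh.
noun class: -ik → class II.
definiteness: -ang → definite.
number: -kh → singular.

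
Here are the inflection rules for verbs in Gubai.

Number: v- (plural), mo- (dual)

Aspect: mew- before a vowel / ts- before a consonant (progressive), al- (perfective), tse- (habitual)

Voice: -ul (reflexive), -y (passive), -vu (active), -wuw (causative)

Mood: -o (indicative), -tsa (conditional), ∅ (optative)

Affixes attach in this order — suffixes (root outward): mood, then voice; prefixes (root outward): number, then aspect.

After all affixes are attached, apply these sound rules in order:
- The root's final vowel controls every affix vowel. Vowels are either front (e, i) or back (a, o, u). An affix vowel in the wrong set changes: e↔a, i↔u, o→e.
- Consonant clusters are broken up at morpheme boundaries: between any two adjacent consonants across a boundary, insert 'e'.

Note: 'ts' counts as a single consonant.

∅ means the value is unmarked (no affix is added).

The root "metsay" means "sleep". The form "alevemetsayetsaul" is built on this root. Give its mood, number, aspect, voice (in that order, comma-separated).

conditional, plural, perfective, reflexive

Segment: al-v-metsay-tsa-ul.
mood: -tsa → conditional.
number: v- → plural.
aspect: al- → perfective.
voice: -ul → reflexive.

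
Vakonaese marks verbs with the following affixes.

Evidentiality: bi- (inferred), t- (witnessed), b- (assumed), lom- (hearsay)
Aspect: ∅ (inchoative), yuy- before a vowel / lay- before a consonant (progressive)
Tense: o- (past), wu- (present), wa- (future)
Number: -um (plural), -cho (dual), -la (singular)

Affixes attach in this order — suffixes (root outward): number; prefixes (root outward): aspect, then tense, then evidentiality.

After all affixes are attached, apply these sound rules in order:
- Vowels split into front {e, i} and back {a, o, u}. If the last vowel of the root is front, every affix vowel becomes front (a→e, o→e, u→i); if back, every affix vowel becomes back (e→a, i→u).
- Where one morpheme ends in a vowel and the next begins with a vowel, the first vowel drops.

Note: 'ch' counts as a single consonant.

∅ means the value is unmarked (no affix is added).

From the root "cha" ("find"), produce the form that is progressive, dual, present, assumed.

bwulaychacho

Attach aspect progressive lay- (before consonant 'ch') → laycha.
Attach tense present wu- → wulaycha.
Attach evidentiality assumed b- → bwulaycha.
Attach number dual -cho → bwulaychacho.
Vowel harmony: no change.
Vowel deletion: no change.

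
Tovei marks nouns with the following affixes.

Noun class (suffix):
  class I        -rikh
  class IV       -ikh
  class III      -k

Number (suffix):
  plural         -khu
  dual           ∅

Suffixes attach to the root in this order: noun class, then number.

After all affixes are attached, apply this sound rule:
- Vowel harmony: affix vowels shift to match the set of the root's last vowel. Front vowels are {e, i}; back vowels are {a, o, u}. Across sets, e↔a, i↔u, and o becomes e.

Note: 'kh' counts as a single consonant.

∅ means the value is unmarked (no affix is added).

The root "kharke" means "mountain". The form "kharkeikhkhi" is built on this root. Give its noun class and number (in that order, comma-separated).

class IV, plural

Segment: kharke-ikh-khu.
noun class: -ikh → class IV.
number: -khu → plural.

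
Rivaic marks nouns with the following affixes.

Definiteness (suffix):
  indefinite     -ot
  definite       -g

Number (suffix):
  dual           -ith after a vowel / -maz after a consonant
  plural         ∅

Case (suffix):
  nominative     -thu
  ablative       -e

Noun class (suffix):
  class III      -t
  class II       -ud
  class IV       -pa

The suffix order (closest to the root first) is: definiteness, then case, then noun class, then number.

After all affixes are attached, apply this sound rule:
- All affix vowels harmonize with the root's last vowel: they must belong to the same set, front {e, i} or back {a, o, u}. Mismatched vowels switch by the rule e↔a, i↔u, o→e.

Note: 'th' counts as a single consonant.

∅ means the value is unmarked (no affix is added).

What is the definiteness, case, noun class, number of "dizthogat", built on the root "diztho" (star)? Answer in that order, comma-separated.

definite, ablative, class III, plural

Segment: diztho-g-e-t.
definiteness: -g → definite.
case: -e → ablative.
noun class: -t → class III.
number: ∅ → plural.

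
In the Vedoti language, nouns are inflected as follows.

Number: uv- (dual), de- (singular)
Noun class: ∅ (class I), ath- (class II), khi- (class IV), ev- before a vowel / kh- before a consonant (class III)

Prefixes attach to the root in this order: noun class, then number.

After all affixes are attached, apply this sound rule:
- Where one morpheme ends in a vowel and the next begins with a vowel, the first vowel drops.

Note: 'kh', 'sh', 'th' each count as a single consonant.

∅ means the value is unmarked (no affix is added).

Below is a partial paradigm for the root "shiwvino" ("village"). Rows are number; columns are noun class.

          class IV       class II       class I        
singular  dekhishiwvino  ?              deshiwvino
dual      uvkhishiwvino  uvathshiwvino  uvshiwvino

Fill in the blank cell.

Attach noun class class II ath- → athshiwvino.
Attach number singular de- → deathshiwvino.
Apply vowel deletion: deathshiwvino → dathshiwvino.

dathshiwvino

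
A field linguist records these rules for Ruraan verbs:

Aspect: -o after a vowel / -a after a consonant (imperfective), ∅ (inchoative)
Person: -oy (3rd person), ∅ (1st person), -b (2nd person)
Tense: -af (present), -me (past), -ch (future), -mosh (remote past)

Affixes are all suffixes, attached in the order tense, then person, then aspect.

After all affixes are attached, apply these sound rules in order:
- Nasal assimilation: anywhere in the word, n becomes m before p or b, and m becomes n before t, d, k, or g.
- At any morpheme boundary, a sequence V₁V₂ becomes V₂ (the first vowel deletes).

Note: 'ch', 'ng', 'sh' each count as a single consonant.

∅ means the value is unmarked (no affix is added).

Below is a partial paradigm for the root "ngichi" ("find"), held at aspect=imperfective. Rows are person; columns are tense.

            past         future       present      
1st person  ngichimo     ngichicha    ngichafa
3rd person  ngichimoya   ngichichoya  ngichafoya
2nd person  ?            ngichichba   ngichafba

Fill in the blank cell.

Attach tense past -me → ngichime.
Attach person 2nd person -b → ngichimeb.
Attach aspect imperfective -a (after consonant 'b') → ngichimeba.
Nasal assimilation: no change.
Vowel deletion: no change.

ngichimeba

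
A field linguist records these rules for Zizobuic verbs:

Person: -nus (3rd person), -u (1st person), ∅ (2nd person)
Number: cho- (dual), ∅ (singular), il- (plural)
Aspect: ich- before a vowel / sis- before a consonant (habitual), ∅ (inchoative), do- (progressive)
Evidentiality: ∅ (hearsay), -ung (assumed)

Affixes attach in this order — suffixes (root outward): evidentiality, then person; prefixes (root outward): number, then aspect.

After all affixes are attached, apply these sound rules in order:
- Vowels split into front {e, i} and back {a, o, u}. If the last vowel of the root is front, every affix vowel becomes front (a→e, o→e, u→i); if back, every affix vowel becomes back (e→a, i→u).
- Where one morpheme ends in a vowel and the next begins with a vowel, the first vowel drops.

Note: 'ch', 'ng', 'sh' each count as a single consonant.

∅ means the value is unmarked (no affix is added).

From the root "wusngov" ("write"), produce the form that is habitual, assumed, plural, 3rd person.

Attach number plural il- → ilwusngov.
Attach aspect habitual ich- (before vowel 'i') → ichilwusngov.
Attach evidentiality assumed -ung → ichilwusngovung.
Attach person 3rd person -nus → ichilwusngovungnus.
Apply vowel harmony: ichilwusngovungnus → uchulwusngovungnus.
Vowel deletion: no change.

uchulwusngovungnus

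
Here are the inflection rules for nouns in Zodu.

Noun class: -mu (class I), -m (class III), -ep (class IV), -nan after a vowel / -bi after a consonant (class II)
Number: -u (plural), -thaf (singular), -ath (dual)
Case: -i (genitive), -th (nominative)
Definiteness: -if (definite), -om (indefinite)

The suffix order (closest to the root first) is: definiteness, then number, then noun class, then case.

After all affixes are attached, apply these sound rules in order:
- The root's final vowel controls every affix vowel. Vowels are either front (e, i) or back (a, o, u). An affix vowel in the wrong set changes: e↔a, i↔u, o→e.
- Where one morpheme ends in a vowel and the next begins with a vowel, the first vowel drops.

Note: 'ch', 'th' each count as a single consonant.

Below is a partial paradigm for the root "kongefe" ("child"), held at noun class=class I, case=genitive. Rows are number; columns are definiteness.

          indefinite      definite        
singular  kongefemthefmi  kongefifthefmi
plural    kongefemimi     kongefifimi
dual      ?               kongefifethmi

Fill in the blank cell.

kongefemethmi

Attach definiteness indefinite -om → kongefeom.
Attach number dual -ath → kongefeomath.
Attach noun class class I -mu → kongefeomathmu.
Attach case genitive -i → kongefeomathmui.
Apply vowel harmony: kongefeomathmui → kongefeemethmii.
Apply vowel deletion: kongefeemethmii → kongefemethmi.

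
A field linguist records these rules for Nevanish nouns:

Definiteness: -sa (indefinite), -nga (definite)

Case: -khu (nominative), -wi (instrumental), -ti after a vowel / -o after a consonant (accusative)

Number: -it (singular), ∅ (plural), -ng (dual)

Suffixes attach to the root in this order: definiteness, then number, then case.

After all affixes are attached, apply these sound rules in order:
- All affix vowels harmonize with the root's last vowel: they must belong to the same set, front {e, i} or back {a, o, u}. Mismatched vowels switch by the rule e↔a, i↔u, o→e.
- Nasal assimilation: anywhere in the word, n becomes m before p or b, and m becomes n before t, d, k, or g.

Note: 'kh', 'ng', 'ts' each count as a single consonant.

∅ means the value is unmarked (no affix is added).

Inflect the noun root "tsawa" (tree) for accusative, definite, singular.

Attach definiteness definite -nga → tsawanga.
Attach number singular -it → tsawangait.
Attach case accusative -o (after consonant 't') → tsawangaito.
Apply vowel harmony: tsawangaito → tsawangauto.
Nasal assimilation: no change.

tsawangauto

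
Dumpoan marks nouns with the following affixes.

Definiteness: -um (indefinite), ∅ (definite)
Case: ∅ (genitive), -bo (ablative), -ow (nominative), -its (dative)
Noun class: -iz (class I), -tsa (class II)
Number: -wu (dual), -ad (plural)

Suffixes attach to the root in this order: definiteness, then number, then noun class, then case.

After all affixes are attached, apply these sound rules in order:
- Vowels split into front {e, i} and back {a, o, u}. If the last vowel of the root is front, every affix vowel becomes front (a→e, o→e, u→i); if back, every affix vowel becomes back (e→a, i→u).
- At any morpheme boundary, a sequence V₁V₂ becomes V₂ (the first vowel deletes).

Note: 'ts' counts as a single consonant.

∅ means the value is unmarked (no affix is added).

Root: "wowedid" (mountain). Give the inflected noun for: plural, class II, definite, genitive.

wowedidedtse

definiteness = definite: zero marking, form stays wowedid.
Attach number plural -ad → wowedidad.
Attach noun class class II -tsa → wowedidadtsa.
case = genitive: zero marking, form stays wowedidadtsa.
Apply vowel harmony: wowedidadtsa → wowedidedtse.
Vowel deletion: no change.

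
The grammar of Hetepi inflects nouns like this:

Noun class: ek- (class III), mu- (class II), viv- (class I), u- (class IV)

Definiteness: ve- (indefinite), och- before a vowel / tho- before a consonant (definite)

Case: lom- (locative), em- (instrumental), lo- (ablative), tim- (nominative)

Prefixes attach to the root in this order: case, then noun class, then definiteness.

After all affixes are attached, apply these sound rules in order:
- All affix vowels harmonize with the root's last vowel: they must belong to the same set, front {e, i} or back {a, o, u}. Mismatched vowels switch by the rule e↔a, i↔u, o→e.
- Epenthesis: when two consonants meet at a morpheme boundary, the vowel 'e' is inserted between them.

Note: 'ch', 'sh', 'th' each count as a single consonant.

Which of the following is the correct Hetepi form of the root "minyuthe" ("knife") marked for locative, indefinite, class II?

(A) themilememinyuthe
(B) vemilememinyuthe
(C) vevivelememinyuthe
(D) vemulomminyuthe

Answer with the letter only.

Attach case locative lom- → lomminyuthe.
Attach noun class class II mu- → mulomminyuthe.
Attach definiteness indefinite ve- → vemulomminyuthe.
Apply vowel harmony: vemulomminyuthe → vemilemminyuthe.
Apply epenthesis: vemilemminyuthe → vemilememinyuthe.
So the correct form is vemilememinyuthe, option (B).
(C) vevivelememinyuthe is wrong: it uses class I instead of class II for noun class.
(D) vemulomminyuthe is wrong: it fails to apply the sound rule(s).
(A) themilememinyuthe is wrong: it uses definite instead of indefinite for definiteness.

B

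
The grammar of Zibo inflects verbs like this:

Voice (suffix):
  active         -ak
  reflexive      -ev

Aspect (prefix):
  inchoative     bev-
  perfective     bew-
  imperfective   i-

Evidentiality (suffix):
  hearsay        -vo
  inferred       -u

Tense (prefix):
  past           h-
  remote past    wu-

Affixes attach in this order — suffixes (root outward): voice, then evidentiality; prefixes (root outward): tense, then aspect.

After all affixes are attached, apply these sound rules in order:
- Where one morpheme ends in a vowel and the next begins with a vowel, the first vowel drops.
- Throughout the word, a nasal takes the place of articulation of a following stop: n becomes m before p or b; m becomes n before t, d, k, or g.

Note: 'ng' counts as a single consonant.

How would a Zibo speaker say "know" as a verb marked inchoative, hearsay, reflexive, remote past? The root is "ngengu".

Attach tense remote past wu- → wungengu.
Attach voice reflexive -ev → wungenguev.
Attach evidentiality hearsay -vo → wungenguevvo.
Attach aspect inchoative bev- → bevwungenguevvo.
Apply vowel deletion: bevwungenguevvo → bevwungengevvo.
Nasal assimilation: no change.

bevwungengevvo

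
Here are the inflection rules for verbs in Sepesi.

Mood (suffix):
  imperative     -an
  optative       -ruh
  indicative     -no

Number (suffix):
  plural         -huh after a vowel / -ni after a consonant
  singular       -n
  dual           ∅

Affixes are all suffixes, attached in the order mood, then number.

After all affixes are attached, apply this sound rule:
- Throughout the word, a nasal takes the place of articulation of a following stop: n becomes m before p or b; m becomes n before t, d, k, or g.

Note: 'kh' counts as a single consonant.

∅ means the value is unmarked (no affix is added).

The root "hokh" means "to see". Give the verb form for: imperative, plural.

hokhanni

Attach mood imperative -an → hokhan.
Attach number plural -ni (after consonant 'n') → hokhanni.
Nasal assimilation: no change.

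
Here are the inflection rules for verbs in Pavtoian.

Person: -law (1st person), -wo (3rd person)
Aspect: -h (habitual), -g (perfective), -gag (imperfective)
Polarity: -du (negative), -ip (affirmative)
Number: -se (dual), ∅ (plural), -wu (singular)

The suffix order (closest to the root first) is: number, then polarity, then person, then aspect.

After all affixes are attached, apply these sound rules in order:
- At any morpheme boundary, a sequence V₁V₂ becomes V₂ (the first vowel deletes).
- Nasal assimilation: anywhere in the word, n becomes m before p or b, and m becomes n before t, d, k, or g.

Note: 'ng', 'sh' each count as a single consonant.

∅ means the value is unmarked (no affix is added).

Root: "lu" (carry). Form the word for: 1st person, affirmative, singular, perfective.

luwiplawg

Attach number singular -wu → luwu.
Attach polarity affirmative -ip → luwuip.
Attach person 1st person -law → luwuiplaw.
Attach aspect perfective -g → luwuiplawg.
Apply vowel deletion: luwuiplawg → luwiplawg.
Nasal assimilation: no change.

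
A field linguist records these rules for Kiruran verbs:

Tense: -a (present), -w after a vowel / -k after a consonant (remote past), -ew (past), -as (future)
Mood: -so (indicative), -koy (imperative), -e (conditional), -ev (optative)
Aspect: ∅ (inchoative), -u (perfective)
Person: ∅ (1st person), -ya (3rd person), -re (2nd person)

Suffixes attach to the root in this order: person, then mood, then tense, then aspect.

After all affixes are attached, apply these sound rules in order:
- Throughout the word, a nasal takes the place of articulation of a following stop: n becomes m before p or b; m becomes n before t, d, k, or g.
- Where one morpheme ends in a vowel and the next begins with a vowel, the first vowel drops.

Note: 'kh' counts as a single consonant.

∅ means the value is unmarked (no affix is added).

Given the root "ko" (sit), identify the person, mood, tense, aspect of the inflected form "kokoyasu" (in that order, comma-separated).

Segment: ko-koy-as-u.
person: ∅ → 1st person.
mood: -koy → imperative.
tense: -as → future.
aspect: -u → perfective.

1st person, imperative, future, perfective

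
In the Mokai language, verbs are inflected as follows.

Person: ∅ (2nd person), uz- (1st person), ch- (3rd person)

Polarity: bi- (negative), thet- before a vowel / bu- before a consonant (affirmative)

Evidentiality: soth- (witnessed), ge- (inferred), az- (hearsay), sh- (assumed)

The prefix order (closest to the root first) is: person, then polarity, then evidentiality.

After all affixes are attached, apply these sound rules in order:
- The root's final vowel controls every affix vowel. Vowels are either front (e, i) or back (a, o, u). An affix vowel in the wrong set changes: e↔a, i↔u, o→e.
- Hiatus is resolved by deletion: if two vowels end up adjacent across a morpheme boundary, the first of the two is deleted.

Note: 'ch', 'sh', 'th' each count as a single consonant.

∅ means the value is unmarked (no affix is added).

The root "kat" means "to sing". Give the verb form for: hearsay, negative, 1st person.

azbuzkat

Attach person 1st person uz- → uzkat.
Attach polarity negative bi- → biuzkat.
Attach evidentiality hearsay az- → azbiuzkat.
Apply vowel harmony: azbiuzkat → azbuuzkat.
Apply vowel deletion: azbuuzkat → azbuzkat.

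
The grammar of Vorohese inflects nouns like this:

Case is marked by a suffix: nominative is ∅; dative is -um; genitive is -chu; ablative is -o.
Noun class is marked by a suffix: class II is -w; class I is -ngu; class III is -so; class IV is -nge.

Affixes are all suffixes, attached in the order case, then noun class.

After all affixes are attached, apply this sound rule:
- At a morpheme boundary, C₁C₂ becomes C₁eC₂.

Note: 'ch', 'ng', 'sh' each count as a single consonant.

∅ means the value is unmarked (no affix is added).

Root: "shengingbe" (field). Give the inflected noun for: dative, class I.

Attach case dative -um → shengingbeum.
Attach noun class class I -ngu → shengingbeumngu.
Apply epenthesis: shengingbeumngu → shengingbeumengu.

shengingbeumengu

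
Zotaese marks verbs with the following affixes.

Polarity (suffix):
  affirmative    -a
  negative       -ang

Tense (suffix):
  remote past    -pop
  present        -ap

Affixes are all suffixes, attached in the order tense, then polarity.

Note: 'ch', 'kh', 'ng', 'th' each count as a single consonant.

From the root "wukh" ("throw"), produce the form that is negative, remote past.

wukhpopang

Attach tense remote past -pop → wukhpop.
Attach polarity negative -ang → wukhpopang.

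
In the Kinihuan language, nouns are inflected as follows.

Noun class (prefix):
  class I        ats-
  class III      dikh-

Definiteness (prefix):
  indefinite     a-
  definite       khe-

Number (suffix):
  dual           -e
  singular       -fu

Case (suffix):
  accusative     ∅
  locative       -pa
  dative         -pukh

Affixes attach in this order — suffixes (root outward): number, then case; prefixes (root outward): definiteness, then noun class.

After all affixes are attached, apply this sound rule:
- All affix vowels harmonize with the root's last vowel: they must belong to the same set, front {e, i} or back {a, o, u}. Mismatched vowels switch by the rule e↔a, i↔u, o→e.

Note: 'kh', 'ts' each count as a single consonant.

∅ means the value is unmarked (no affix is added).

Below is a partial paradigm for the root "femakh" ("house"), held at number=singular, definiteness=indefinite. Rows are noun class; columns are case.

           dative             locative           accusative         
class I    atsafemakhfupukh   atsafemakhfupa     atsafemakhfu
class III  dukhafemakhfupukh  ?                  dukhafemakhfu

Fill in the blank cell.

Attach number singular -fu → femakhfu.
Attach definiteness indefinite a- → afemakhfu.
Attach noun class class III dikh- → dikhafemakhfu.
Attach case locative -pa → dikhafemakhfupa.
Apply vowel harmony: dikhafemakhfupa → dukhafemakhfupa.

dukhafemakhfupa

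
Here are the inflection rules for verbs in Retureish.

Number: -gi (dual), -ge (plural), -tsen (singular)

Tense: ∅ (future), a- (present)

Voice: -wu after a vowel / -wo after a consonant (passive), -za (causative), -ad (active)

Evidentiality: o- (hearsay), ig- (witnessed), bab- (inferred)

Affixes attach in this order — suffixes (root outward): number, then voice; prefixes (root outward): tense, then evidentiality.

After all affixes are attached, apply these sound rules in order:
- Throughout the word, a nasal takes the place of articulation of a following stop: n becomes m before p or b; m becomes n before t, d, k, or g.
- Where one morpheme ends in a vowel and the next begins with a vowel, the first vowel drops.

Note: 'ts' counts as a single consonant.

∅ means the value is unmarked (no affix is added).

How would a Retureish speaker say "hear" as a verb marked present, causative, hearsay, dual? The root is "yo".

ayogiza

Attach number dual -gi → yogi.
Attach tense present a- → ayogi.
Attach voice causative -za → ayogiza.
Attach evidentiality hearsay o- → oayogiza.
Nasal assimilation: no change.
Apply vowel deletion: oayogiza → ayogiza.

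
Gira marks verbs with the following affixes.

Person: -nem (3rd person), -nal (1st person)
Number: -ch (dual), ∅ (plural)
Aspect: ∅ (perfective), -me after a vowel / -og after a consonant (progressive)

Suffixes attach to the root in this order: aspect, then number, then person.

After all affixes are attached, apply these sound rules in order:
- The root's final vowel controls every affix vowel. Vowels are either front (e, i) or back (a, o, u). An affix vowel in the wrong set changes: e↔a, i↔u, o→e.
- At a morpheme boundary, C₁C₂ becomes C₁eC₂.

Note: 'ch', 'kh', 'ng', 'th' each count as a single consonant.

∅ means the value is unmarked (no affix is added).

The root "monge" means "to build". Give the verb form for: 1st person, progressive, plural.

mongemenel

Attach aspect progressive -me (after vowel 'e') → mongeme.
number = plural: zero marking, form stays mongeme.
Attach person 1st person -nal → mongemenal.
Apply vowel harmony: mongemenal → mongemenel.
Epenthesis: no change.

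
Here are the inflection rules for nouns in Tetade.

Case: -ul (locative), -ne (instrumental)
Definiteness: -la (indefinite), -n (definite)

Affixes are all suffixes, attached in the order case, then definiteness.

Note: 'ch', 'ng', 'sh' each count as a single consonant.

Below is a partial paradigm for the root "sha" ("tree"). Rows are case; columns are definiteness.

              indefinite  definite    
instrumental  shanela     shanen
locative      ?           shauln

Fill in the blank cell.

Attach case locative -ul → shaul.
Attach definiteness indefinite -la → shaulla.

shaulla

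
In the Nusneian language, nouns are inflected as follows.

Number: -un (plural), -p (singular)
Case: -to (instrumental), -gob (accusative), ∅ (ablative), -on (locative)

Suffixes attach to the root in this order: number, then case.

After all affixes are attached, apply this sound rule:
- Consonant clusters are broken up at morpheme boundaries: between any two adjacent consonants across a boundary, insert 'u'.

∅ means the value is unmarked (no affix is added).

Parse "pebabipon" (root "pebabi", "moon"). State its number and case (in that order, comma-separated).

Segment: pebabi-p-on.
number: -p → singular.
case: -on → locative.

singular, locative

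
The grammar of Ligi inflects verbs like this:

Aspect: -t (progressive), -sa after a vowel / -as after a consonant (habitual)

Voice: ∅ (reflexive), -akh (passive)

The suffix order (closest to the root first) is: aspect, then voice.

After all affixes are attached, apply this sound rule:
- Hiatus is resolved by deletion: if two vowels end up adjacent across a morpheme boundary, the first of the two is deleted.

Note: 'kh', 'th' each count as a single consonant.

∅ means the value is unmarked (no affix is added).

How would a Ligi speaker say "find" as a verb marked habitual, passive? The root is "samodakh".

Attach aspect habitual -as (after consonant 'kh') → samodakhas.
Attach voice passive -akh → samodakhasakh.
Vowel deletion: no change.

samodakhasakh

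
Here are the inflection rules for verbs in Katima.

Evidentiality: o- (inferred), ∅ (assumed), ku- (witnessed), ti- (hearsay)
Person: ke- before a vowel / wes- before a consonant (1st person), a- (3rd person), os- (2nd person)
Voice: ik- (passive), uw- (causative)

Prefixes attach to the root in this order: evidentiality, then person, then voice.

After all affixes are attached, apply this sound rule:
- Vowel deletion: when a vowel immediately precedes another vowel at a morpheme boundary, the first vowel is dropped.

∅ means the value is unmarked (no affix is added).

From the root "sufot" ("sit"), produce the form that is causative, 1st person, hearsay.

uwwestisufot

Attach evidentiality hearsay ti- → tisufot.
Attach person 1st person wes- (before consonant 't') → westisufot.
Attach voice causative uw- → uwwestisufot.
Vowel deletion: no change.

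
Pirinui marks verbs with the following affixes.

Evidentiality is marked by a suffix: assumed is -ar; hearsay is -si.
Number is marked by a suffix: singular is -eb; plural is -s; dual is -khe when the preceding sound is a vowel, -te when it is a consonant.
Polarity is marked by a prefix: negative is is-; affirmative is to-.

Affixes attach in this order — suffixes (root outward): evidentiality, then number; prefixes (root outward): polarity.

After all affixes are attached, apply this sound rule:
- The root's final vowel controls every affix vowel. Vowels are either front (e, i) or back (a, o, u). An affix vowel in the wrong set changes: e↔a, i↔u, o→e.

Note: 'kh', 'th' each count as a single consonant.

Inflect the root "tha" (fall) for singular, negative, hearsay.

usthasuab

Attach evidentiality hearsay -si → thasi.
Attach number singular -eb → thasieb.
Attach polarity negative is- → isthasieb.
Apply vowel harmony: isthasieb → usthasuab.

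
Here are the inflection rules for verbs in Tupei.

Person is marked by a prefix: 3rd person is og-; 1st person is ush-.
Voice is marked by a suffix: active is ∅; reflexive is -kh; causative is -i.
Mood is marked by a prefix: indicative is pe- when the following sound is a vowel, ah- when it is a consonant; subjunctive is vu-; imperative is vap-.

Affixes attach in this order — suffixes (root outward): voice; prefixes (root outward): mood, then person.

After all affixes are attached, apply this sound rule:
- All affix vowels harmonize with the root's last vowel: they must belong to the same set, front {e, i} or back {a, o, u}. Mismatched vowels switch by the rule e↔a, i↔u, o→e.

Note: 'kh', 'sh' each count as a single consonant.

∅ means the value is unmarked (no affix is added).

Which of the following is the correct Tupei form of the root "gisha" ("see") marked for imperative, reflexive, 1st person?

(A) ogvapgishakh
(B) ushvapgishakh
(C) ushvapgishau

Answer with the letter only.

B

Attach voice reflexive -kh → gishakh.
Attach mood imperative vap- → vapgishakh.
Attach person 1st person ush- → ushvapgishakh.
Vowel harmony: no change.
So the correct form is ushvapgishakh, option (B).
(C) ushvapgishau is wrong: it uses causative instead of reflexive for voice.
(A) ogvapgishakh is wrong: it uses 3rd person instead of 1st person for person.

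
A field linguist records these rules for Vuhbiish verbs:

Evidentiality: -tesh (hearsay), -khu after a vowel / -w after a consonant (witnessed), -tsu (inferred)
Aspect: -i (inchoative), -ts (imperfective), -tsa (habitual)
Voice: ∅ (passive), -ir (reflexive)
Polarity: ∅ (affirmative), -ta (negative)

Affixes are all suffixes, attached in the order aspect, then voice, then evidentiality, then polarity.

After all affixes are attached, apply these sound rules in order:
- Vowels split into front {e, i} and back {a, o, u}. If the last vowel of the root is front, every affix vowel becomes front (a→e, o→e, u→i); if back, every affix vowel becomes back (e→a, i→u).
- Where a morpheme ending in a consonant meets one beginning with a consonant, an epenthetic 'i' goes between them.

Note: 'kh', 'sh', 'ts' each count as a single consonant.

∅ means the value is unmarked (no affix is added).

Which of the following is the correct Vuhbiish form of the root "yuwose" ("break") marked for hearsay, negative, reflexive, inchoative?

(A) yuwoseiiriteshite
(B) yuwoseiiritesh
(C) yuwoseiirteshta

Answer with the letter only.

A

Attach aspect inchoative -i → yuwosei.
Attach voice reflexive -ir → yuwoseiir.
Attach evidentiality hearsay -tesh → yuwoseiirtesh.
Attach polarity negative -ta → yuwoseiirteshta.
Apply vowel harmony: yuwoseiirteshta → yuwoseiirteshte.
Apply epenthesis: yuwoseiirteshte → yuwoseiiriteshite.
So the correct form is yuwoseiiriteshite, option (A).
(C) yuwoseiirteshta is wrong: it fails to apply the sound rule(s).
(B) yuwoseiiritesh is wrong: it uses affirmative instead of negative for polarity.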